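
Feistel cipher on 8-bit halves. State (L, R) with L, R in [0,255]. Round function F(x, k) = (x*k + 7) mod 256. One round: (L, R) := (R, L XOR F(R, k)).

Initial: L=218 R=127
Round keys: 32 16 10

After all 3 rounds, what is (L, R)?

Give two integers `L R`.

Round 1 (k=32): L=127 R=61
Round 2 (k=16): L=61 R=168
Round 3 (k=10): L=168 R=170

Answer: 168 170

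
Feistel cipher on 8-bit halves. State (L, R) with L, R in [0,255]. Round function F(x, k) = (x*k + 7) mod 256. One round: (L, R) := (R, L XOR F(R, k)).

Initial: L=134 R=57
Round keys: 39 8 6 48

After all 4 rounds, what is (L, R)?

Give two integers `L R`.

Answer: 75 169

Derivation:
Round 1 (k=39): L=57 R=48
Round 2 (k=8): L=48 R=190
Round 3 (k=6): L=190 R=75
Round 4 (k=48): L=75 R=169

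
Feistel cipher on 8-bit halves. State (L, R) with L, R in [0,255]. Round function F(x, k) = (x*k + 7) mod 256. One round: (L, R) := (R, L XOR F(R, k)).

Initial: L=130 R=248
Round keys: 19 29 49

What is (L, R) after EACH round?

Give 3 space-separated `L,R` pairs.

Answer: 248,237 237,24 24,114

Derivation:
Round 1 (k=19): L=248 R=237
Round 2 (k=29): L=237 R=24
Round 3 (k=49): L=24 R=114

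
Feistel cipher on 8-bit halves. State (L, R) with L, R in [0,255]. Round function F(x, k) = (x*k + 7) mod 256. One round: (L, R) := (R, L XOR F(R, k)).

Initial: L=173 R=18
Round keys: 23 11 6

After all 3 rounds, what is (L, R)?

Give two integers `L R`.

Round 1 (k=23): L=18 R=8
Round 2 (k=11): L=8 R=77
Round 3 (k=6): L=77 R=221

Answer: 77 221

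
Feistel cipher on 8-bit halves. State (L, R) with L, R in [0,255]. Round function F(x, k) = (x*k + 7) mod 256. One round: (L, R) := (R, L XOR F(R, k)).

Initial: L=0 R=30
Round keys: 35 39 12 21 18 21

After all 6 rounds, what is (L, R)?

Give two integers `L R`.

Answer: 167 79

Derivation:
Round 1 (k=35): L=30 R=33
Round 2 (k=39): L=33 R=16
Round 3 (k=12): L=16 R=230
Round 4 (k=21): L=230 R=245
Round 5 (k=18): L=245 R=167
Round 6 (k=21): L=167 R=79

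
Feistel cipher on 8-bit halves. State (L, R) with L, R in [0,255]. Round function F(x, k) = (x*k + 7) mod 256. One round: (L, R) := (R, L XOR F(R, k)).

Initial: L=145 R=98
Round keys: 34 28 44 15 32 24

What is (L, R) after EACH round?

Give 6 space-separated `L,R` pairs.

Answer: 98,154 154,189 189,25 25,195 195,126 126,20

Derivation:
Round 1 (k=34): L=98 R=154
Round 2 (k=28): L=154 R=189
Round 3 (k=44): L=189 R=25
Round 4 (k=15): L=25 R=195
Round 5 (k=32): L=195 R=126
Round 6 (k=24): L=126 R=20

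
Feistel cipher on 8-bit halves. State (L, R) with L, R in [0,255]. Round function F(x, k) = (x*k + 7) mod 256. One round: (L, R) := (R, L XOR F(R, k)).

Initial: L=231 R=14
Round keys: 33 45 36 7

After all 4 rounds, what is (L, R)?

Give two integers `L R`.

Round 1 (k=33): L=14 R=50
Round 2 (k=45): L=50 R=223
Round 3 (k=36): L=223 R=81
Round 4 (k=7): L=81 R=225

Answer: 81 225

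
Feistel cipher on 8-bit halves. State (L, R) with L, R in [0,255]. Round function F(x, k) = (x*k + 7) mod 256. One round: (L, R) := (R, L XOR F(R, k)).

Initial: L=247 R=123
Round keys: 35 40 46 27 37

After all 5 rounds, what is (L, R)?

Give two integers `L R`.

Round 1 (k=35): L=123 R=47
Round 2 (k=40): L=47 R=36
Round 3 (k=46): L=36 R=80
Round 4 (k=27): L=80 R=83
Round 5 (k=37): L=83 R=86

Answer: 83 86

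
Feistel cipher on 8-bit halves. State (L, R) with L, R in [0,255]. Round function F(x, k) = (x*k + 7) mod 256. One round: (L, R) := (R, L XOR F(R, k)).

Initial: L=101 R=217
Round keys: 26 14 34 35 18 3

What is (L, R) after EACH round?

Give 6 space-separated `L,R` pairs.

Answer: 217,116 116,134 134,167 167,90 90,252 252,161

Derivation:
Round 1 (k=26): L=217 R=116
Round 2 (k=14): L=116 R=134
Round 3 (k=34): L=134 R=167
Round 4 (k=35): L=167 R=90
Round 5 (k=18): L=90 R=252
Round 6 (k=3): L=252 R=161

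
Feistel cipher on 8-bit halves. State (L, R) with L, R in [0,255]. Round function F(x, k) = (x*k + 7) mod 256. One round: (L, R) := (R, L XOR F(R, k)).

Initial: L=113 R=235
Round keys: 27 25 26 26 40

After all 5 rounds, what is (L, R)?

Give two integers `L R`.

Answer: 196 99

Derivation:
Round 1 (k=27): L=235 R=161
Round 2 (k=25): L=161 R=43
Round 3 (k=26): L=43 R=196
Round 4 (k=26): L=196 R=196
Round 5 (k=40): L=196 R=99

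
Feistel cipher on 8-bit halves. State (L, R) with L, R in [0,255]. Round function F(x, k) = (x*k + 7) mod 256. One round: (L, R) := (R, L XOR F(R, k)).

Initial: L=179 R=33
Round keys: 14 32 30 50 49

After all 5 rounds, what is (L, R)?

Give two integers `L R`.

Answer: 87 51

Derivation:
Round 1 (k=14): L=33 R=102
Round 2 (k=32): L=102 R=230
Round 3 (k=30): L=230 R=157
Round 4 (k=50): L=157 R=87
Round 5 (k=49): L=87 R=51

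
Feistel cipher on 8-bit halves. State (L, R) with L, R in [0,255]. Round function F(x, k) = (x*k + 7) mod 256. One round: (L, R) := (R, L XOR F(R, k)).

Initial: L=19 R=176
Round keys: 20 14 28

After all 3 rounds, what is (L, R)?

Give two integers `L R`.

Answer: 47 255

Derivation:
Round 1 (k=20): L=176 R=212
Round 2 (k=14): L=212 R=47
Round 3 (k=28): L=47 R=255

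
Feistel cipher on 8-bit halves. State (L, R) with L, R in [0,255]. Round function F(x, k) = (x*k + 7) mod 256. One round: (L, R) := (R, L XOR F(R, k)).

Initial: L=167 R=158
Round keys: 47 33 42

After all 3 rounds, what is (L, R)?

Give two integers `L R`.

Answer: 235 59

Derivation:
Round 1 (k=47): L=158 R=174
Round 2 (k=33): L=174 R=235
Round 3 (k=42): L=235 R=59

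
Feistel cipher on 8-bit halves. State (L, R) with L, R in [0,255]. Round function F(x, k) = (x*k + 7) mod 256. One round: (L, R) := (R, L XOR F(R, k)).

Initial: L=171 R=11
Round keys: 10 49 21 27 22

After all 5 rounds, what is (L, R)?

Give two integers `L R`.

Round 1 (k=10): L=11 R=222
Round 2 (k=49): L=222 R=142
Round 3 (k=21): L=142 R=115
Round 4 (k=27): L=115 R=166
Round 5 (k=22): L=166 R=56

Answer: 166 56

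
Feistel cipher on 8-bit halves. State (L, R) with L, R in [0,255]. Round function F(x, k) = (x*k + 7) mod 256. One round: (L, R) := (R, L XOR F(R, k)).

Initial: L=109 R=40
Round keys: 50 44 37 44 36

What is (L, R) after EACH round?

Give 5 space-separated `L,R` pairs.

Round 1 (k=50): L=40 R=186
Round 2 (k=44): L=186 R=215
Round 3 (k=37): L=215 R=160
Round 4 (k=44): L=160 R=80
Round 5 (k=36): L=80 R=231

Answer: 40,186 186,215 215,160 160,80 80,231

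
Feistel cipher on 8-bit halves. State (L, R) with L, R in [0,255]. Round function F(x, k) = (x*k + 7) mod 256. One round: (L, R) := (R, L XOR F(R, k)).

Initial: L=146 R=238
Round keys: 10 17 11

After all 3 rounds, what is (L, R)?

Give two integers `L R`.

Round 1 (k=10): L=238 R=193
Round 2 (k=17): L=193 R=54
Round 3 (k=11): L=54 R=152

Answer: 54 152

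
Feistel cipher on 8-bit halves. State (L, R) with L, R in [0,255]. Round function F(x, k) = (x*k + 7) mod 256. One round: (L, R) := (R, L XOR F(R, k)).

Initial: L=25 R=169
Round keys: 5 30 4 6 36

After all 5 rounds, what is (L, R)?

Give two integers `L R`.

Answer: 135 217

Derivation:
Round 1 (k=5): L=169 R=77
Round 2 (k=30): L=77 R=164
Round 3 (k=4): L=164 R=218
Round 4 (k=6): L=218 R=135
Round 5 (k=36): L=135 R=217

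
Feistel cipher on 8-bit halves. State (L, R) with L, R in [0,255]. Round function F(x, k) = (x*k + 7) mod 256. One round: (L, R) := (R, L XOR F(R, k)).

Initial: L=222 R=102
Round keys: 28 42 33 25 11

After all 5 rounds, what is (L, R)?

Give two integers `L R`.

Answer: 105 165

Derivation:
Round 1 (k=28): L=102 R=241
Round 2 (k=42): L=241 R=247
Round 3 (k=33): L=247 R=47
Round 4 (k=25): L=47 R=105
Round 5 (k=11): L=105 R=165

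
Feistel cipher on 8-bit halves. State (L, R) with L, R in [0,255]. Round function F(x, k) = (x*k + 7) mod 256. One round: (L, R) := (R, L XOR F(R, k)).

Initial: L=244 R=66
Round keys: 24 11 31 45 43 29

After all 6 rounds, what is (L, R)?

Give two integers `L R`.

Answer: 74 78

Derivation:
Round 1 (k=24): L=66 R=195
Round 2 (k=11): L=195 R=42
Round 3 (k=31): L=42 R=222
Round 4 (k=45): L=222 R=39
Round 5 (k=43): L=39 R=74
Round 6 (k=29): L=74 R=78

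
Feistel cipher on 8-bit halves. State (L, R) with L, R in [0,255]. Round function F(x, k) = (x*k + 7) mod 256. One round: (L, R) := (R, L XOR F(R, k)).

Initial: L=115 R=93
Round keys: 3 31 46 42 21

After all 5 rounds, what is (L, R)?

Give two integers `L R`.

Round 1 (k=3): L=93 R=109
Round 2 (k=31): L=109 R=103
Round 3 (k=46): L=103 R=228
Round 4 (k=42): L=228 R=8
Round 5 (k=21): L=8 R=75

Answer: 8 75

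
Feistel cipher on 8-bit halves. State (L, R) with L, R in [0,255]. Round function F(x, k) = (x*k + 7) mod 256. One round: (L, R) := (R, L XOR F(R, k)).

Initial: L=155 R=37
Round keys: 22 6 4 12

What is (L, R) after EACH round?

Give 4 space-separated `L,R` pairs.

Answer: 37,174 174,62 62,81 81,237

Derivation:
Round 1 (k=22): L=37 R=174
Round 2 (k=6): L=174 R=62
Round 3 (k=4): L=62 R=81
Round 4 (k=12): L=81 R=237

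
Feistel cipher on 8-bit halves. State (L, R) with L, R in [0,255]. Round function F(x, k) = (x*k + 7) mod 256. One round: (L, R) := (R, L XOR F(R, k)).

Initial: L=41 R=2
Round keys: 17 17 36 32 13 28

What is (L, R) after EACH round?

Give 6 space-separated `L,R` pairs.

Answer: 2,0 0,5 5,187 187,98 98,186 186,61

Derivation:
Round 1 (k=17): L=2 R=0
Round 2 (k=17): L=0 R=5
Round 3 (k=36): L=5 R=187
Round 4 (k=32): L=187 R=98
Round 5 (k=13): L=98 R=186
Round 6 (k=28): L=186 R=61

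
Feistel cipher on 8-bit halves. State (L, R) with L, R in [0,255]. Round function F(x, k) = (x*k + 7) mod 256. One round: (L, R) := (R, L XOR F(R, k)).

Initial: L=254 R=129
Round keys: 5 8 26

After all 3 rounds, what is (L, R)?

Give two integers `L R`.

Answer: 22 49

Derivation:
Round 1 (k=5): L=129 R=114
Round 2 (k=8): L=114 R=22
Round 3 (k=26): L=22 R=49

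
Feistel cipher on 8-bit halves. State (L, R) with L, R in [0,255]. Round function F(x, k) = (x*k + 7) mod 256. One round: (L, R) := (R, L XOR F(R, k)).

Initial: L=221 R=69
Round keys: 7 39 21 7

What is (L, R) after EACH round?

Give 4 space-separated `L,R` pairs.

Answer: 69,55 55,45 45,143 143,221

Derivation:
Round 1 (k=7): L=69 R=55
Round 2 (k=39): L=55 R=45
Round 3 (k=21): L=45 R=143
Round 4 (k=7): L=143 R=221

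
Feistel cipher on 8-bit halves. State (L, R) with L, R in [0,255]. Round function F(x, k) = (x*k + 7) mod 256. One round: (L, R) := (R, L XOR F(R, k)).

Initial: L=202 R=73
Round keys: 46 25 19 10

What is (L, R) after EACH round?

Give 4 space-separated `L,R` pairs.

Round 1 (k=46): L=73 R=239
Round 2 (k=25): L=239 R=23
Round 3 (k=19): L=23 R=83
Round 4 (k=10): L=83 R=82

Answer: 73,239 239,23 23,83 83,82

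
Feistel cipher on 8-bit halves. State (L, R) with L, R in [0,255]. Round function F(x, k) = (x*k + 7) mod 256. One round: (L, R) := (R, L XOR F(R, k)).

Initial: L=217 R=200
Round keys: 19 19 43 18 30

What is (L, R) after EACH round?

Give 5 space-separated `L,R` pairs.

Answer: 200,6 6,177 177,196 196,126 126,15

Derivation:
Round 1 (k=19): L=200 R=6
Round 2 (k=19): L=6 R=177
Round 3 (k=43): L=177 R=196
Round 4 (k=18): L=196 R=126
Round 5 (k=30): L=126 R=15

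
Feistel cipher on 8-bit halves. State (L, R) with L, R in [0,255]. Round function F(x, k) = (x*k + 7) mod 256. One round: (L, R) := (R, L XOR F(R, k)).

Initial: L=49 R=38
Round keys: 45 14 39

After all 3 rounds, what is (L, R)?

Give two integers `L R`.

Answer: 25 82

Derivation:
Round 1 (k=45): L=38 R=132
Round 2 (k=14): L=132 R=25
Round 3 (k=39): L=25 R=82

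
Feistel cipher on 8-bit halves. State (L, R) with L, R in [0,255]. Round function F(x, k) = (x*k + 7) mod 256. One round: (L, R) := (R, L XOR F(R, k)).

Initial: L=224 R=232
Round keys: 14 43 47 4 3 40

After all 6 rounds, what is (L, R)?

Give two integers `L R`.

Answer: 84 220

Derivation:
Round 1 (k=14): L=232 R=87
Round 2 (k=43): L=87 R=76
Round 3 (k=47): L=76 R=172
Round 4 (k=4): L=172 R=251
Round 5 (k=3): L=251 R=84
Round 6 (k=40): L=84 R=220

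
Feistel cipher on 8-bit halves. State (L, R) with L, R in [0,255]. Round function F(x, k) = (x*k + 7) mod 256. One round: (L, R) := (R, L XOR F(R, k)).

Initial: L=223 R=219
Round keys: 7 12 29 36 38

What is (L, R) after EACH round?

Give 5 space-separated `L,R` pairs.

Round 1 (k=7): L=219 R=219
Round 2 (k=12): L=219 R=144
Round 3 (k=29): L=144 R=140
Round 4 (k=36): L=140 R=39
Round 5 (k=38): L=39 R=93

Answer: 219,219 219,144 144,140 140,39 39,93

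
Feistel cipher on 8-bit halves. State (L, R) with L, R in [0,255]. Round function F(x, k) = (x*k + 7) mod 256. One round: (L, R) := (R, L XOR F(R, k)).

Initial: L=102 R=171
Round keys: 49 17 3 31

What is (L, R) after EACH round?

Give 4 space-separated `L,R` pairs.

Answer: 171,164 164,64 64,99 99,68

Derivation:
Round 1 (k=49): L=171 R=164
Round 2 (k=17): L=164 R=64
Round 3 (k=3): L=64 R=99
Round 4 (k=31): L=99 R=68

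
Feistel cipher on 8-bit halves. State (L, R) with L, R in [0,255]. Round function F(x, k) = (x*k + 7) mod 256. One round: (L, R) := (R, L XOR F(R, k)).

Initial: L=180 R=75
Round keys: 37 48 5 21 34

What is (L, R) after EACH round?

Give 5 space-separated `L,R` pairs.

Answer: 75,106 106,172 172,9 9,104 104,222

Derivation:
Round 1 (k=37): L=75 R=106
Round 2 (k=48): L=106 R=172
Round 3 (k=5): L=172 R=9
Round 4 (k=21): L=9 R=104
Round 5 (k=34): L=104 R=222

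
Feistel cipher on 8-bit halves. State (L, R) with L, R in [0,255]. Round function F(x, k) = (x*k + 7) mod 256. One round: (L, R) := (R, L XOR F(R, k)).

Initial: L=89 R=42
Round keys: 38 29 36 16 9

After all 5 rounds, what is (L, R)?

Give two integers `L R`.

Round 1 (k=38): L=42 R=26
Round 2 (k=29): L=26 R=211
Round 3 (k=36): L=211 R=169
Round 4 (k=16): L=169 R=68
Round 5 (k=9): L=68 R=194

Answer: 68 194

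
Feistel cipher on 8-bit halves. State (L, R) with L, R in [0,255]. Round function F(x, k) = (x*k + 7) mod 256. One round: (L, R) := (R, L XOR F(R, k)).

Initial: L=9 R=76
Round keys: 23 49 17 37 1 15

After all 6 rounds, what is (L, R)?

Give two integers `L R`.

Answer: 49 206

Derivation:
Round 1 (k=23): L=76 R=210
Round 2 (k=49): L=210 R=117
Round 3 (k=17): L=117 R=30
Round 4 (k=37): L=30 R=40
Round 5 (k=1): L=40 R=49
Round 6 (k=15): L=49 R=206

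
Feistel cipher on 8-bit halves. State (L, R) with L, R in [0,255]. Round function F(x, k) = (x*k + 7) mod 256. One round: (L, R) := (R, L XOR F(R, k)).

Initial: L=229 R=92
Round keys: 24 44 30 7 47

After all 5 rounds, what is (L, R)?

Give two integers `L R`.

Answer: 255 251

Derivation:
Round 1 (k=24): L=92 R=66
Round 2 (k=44): L=66 R=3
Round 3 (k=30): L=3 R=35
Round 4 (k=7): L=35 R=255
Round 5 (k=47): L=255 R=251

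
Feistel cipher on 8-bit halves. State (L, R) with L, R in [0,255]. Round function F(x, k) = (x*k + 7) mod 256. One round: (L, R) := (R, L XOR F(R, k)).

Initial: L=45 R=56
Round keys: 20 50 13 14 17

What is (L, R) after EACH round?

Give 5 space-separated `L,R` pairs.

Answer: 56,74 74,67 67,36 36,188 188,167

Derivation:
Round 1 (k=20): L=56 R=74
Round 2 (k=50): L=74 R=67
Round 3 (k=13): L=67 R=36
Round 4 (k=14): L=36 R=188
Round 5 (k=17): L=188 R=167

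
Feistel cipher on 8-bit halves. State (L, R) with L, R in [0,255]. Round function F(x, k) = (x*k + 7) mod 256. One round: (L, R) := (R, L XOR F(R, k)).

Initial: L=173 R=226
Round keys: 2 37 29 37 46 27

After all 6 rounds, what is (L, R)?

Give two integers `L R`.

Answer: 187 12

Derivation:
Round 1 (k=2): L=226 R=102
Round 2 (k=37): L=102 R=39
Round 3 (k=29): L=39 R=20
Round 4 (k=37): L=20 R=204
Round 5 (k=46): L=204 R=187
Round 6 (k=27): L=187 R=12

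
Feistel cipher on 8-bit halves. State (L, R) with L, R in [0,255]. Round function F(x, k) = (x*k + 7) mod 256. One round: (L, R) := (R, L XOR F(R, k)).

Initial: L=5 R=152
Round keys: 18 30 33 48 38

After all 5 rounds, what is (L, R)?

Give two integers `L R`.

Round 1 (k=18): L=152 R=178
Round 2 (k=30): L=178 R=123
Round 3 (k=33): L=123 R=80
Round 4 (k=48): L=80 R=124
Round 5 (k=38): L=124 R=63

Answer: 124 63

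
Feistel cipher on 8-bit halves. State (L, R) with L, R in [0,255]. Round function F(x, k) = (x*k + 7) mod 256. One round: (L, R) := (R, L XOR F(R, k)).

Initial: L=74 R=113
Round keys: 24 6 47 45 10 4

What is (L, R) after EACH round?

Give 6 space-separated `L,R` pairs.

Round 1 (k=24): L=113 R=213
Round 2 (k=6): L=213 R=116
Round 3 (k=47): L=116 R=134
Round 4 (k=45): L=134 R=225
Round 5 (k=10): L=225 R=87
Round 6 (k=4): L=87 R=130

Answer: 113,213 213,116 116,134 134,225 225,87 87,130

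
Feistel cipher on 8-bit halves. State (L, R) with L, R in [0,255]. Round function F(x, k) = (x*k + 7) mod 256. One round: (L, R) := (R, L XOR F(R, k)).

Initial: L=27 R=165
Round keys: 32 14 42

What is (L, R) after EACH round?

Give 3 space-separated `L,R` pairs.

Answer: 165,188 188,234 234,215

Derivation:
Round 1 (k=32): L=165 R=188
Round 2 (k=14): L=188 R=234
Round 3 (k=42): L=234 R=215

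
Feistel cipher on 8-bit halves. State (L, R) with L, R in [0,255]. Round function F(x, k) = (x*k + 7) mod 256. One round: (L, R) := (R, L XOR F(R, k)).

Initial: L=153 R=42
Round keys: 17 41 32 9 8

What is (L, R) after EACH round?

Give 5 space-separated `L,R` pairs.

Answer: 42,72 72,165 165,239 239,203 203,176

Derivation:
Round 1 (k=17): L=42 R=72
Round 2 (k=41): L=72 R=165
Round 3 (k=32): L=165 R=239
Round 4 (k=9): L=239 R=203
Round 5 (k=8): L=203 R=176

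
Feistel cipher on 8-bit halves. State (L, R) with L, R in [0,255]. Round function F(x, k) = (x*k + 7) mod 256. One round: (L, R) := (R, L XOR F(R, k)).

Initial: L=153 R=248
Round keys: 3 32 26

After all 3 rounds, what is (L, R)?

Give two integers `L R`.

Answer: 63 27

Derivation:
Round 1 (k=3): L=248 R=118
Round 2 (k=32): L=118 R=63
Round 3 (k=26): L=63 R=27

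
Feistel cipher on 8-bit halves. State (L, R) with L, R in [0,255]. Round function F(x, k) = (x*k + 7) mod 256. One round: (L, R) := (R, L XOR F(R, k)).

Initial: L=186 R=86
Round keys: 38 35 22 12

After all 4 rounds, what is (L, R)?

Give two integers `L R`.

Round 1 (k=38): L=86 R=113
Round 2 (k=35): L=113 R=44
Round 3 (k=22): L=44 R=190
Round 4 (k=12): L=190 R=195

Answer: 190 195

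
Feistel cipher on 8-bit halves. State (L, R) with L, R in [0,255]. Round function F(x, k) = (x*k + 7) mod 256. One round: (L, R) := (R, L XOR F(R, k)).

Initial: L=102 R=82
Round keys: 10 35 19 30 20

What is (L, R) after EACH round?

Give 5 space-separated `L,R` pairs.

Answer: 82,93 93,236 236,214 214,247 247,133

Derivation:
Round 1 (k=10): L=82 R=93
Round 2 (k=35): L=93 R=236
Round 3 (k=19): L=236 R=214
Round 4 (k=30): L=214 R=247
Round 5 (k=20): L=247 R=133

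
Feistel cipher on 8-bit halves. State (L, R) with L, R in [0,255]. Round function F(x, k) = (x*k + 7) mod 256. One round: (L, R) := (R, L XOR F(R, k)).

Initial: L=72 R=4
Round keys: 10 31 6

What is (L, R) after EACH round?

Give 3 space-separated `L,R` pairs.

Answer: 4,103 103,132 132,120

Derivation:
Round 1 (k=10): L=4 R=103
Round 2 (k=31): L=103 R=132
Round 3 (k=6): L=132 R=120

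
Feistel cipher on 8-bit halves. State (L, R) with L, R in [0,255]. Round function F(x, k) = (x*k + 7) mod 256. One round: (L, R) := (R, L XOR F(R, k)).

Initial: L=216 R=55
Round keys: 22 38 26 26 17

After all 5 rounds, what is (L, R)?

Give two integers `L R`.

Answer: 81 122

Derivation:
Round 1 (k=22): L=55 R=25
Round 2 (k=38): L=25 R=138
Round 3 (k=26): L=138 R=18
Round 4 (k=26): L=18 R=81
Round 5 (k=17): L=81 R=122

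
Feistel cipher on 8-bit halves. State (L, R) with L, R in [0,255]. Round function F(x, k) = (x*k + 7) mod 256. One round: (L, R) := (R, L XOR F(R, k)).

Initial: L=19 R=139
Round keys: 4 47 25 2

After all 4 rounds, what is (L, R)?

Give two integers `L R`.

Answer: 179 1

Derivation:
Round 1 (k=4): L=139 R=32
Round 2 (k=47): L=32 R=108
Round 3 (k=25): L=108 R=179
Round 4 (k=2): L=179 R=1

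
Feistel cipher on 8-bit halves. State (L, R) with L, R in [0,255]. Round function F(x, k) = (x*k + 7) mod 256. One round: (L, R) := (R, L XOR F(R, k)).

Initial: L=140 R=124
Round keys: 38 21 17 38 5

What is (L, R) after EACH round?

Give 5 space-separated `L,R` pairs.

Answer: 124,227 227,218 218,98 98,73 73,22

Derivation:
Round 1 (k=38): L=124 R=227
Round 2 (k=21): L=227 R=218
Round 3 (k=17): L=218 R=98
Round 4 (k=38): L=98 R=73
Round 5 (k=5): L=73 R=22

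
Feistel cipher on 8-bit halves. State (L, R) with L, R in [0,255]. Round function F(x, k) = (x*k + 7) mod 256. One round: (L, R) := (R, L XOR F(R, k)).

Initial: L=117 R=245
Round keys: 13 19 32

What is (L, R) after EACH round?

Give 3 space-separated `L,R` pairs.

Answer: 245,13 13,11 11,106

Derivation:
Round 1 (k=13): L=245 R=13
Round 2 (k=19): L=13 R=11
Round 3 (k=32): L=11 R=106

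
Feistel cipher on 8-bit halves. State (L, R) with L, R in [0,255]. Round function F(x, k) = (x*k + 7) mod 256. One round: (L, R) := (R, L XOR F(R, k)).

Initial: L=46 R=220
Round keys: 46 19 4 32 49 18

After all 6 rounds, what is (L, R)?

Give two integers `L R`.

Answer: 38 82

Derivation:
Round 1 (k=46): L=220 R=161
Round 2 (k=19): L=161 R=38
Round 3 (k=4): L=38 R=62
Round 4 (k=32): L=62 R=225
Round 5 (k=49): L=225 R=38
Round 6 (k=18): L=38 R=82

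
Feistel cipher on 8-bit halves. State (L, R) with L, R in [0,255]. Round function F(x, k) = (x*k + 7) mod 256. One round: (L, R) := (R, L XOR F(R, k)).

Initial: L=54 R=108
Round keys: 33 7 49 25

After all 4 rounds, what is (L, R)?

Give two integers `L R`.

Answer: 232 169

Derivation:
Round 1 (k=33): L=108 R=197
Round 2 (k=7): L=197 R=6
Round 3 (k=49): L=6 R=232
Round 4 (k=25): L=232 R=169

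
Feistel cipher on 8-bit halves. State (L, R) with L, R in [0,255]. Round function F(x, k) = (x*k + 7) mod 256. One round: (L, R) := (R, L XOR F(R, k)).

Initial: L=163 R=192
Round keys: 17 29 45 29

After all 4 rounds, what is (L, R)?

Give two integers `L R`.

Answer: 34 122

Derivation:
Round 1 (k=17): L=192 R=100
Round 2 (k=29): L=100 R=155
Round 3 (k=45): L=155 R=34
Round 4 (k=29): L=34 R=122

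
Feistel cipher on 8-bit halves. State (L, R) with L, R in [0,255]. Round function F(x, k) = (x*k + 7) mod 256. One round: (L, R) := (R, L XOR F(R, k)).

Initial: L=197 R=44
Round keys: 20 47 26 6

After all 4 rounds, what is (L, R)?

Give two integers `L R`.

Answer: 35 64

Derivation:
Round 1 (k=20): L=44 R=178
Round 2 (k=47): L=178 R=153
Round 3 (k=26): L=153 R=35
Round 4 (k=6): L=35 R=64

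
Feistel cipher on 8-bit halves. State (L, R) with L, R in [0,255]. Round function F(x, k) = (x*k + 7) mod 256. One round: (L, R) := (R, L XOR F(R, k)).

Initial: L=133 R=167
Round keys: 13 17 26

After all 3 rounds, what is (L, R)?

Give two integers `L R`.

Round 1 (k=13): L=167 R=7
Round 2 (k=17): L=7 R=217
Round 3 (k=26): L=217 R=22

Answer: 217 22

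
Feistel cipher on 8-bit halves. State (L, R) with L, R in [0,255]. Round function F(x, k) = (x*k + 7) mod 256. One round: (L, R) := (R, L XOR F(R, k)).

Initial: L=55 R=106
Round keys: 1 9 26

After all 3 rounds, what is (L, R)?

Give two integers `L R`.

Answer: 23 27

Derivation:
Round 1 (k=1): L=106 R=70
Round 2 (k=9): L=70 R=23
Round 3 (k=26): L=23 R=27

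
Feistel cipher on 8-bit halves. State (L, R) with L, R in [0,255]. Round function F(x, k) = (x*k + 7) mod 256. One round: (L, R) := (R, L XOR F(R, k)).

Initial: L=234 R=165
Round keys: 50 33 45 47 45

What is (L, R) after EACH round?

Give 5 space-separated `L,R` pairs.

Round 1 (k=50): L=165 R=171
Round 2 (k=33): L=171 R=183
Round 3 (k=45): L=183 R=153
Round 4 (k=47): L=153 R=169
Round 5 (k=45): L=169 R=37

Answer: 165,171 171,183 183,153 153,169 169,37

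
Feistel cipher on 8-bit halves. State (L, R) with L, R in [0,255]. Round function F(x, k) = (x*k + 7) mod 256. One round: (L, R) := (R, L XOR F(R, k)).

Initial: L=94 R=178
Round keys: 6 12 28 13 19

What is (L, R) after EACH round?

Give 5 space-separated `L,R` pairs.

Answer: 178,109 109,145 145,142 142,172 172,69

Derivation:
Round 1 (k=6): L=178 R=109
Round 2 (k=12): L=109 R=145
Round 3 (k=28): L=145 R=142
Round 4 (k=13): L=142 R=172
Round 5 (k=19): L=172 R=69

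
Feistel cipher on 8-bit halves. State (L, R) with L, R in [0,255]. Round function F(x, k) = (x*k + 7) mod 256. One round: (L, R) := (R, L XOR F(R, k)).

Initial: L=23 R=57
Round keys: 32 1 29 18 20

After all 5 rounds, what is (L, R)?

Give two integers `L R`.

Round 1 (k=32): L=57 R=48
Round 2 (k=1): L=48 R=14
Round 3 (k=29): L=14 R=173
Round 4 (k=18): L=173 R=63
Round 5 (k=20): L=63 R=94

Answer: 63 94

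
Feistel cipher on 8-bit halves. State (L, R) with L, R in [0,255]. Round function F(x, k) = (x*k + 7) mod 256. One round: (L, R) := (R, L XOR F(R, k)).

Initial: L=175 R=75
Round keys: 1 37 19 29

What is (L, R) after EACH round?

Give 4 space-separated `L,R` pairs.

Answer: 75,253 253,211 211,77 77,19

Derivation:
Round 1 (k=1): L=75 R=253
Round 2 (k=37): L=253 R=211
Round 3 (k=19): L=211 R=77
Round 4 (k=29): L=77 R=19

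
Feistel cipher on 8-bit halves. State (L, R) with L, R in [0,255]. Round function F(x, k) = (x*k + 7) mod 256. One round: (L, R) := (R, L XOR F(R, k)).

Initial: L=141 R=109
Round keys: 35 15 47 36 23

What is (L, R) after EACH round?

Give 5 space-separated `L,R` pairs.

Round 1 (k=35): L=109 R=99
Round 2 (k=15): L=99 R=185
Round 3 (k=47): L=185 R=157
Round 4 (k=36): L=157 R=162
Round 5 (k=23): L=162 R=8

Answer: 109,99 99,185 185,157 157,162 162,8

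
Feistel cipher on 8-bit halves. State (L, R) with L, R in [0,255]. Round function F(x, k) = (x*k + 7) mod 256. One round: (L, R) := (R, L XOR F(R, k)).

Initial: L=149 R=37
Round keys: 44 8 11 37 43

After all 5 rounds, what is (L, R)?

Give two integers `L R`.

Answer: 156 128

Derivation:
Round 1 (k=44): L=37 R=246
Round 2 (k=8): L=246 R=146
Round 3 (k=11): L=146 R=187
Round 4 (k=37): L=187 R=156
Round 5 (k=43): L=156 R=128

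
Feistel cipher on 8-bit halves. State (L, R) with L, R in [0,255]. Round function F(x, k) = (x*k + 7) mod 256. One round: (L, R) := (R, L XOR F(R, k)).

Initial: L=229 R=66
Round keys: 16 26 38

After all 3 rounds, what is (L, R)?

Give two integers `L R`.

Answer: 249 63

Derivation:
Round 1 (k=16): L=66 R=194
Round 2 (k=26): L=194 R=249
Round 3 (k=38): L=249 R=63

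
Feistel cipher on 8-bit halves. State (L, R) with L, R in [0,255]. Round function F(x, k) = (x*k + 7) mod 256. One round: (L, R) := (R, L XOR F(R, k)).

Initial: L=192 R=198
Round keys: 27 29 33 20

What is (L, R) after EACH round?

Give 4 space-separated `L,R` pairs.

Round 1 (k=27): L=198 R=41
Round 2 (k=29): L=41 R=106
Round 3 (k=33): L=106 R=152
Round 4 (k=20): L=152 R=141

Answer: 198,41 41,106 106,152 152,141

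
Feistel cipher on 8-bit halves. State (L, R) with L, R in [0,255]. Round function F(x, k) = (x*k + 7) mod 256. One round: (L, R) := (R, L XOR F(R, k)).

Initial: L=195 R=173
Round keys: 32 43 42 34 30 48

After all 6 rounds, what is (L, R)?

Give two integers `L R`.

Round 1 (k=32): L=173 R=100
Round 2 (k=43): L=100 R=126
Round 3 (k=42): L=126 R=215
Round 4 (k=34): L=215 R=235
Round 5 (k=30): L=235 R=70
Round 6 (k=48): L=70 R=204

Answer: 70 204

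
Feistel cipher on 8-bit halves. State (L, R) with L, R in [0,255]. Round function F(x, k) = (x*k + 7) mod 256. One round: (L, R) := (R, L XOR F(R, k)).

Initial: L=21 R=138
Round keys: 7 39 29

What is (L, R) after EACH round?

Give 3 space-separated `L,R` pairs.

Answer: 138,216 216,101 101,160

Derivation:
Round 1 (k=7): L=138 R=216
Round 2 (k=39): L=216 R=101
Round 3 (k=29): L=101 R=160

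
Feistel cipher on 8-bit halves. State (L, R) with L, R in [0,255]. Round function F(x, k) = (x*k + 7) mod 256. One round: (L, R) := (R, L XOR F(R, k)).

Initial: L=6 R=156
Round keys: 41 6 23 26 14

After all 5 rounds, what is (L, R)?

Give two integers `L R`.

Answer: 44 204

Derivation:
Round 1 (k=41): L=156 R=5
Round 2 (k=6): L=5 R=185
Round 3 (k=23): L=185 R=163
Round 4 (k=26): L=163 R=44
Round 5 (k=14): L=44 R=204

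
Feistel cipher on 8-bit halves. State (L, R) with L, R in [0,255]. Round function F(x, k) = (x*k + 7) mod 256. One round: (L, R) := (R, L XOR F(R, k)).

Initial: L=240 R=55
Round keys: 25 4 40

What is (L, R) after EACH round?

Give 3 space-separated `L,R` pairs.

Round 1 (k=25): L=55 R=150
Round 2 (k=4): L=150 R=104
Round 3 (k=40): L=104 R=209

Answer: 55,150 150,104 104,209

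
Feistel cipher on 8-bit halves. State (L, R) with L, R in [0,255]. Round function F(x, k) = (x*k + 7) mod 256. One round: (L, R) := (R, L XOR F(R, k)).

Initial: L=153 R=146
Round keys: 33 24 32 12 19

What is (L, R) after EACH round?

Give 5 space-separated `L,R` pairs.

Answer: 146,64 64,149 149,231 231,78 78,54

Derivation:
Round 1 (k=33): L=146 R=64
Round 2 (k=24): L=64 R=149
Round 3 (k=32): L=149 R=231
Round 4 (k=12): L=231 R=78
Round 5 (k=19): L=78 R=54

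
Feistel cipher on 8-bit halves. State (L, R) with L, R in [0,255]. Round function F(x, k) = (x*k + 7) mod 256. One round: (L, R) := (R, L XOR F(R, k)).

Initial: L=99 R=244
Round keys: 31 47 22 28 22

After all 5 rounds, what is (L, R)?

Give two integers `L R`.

Round 1 (k=31): L=244 R=240
Round 2 (k=47): L=240 R=227
Round 3 (k=22): L=227 R=121
Round 4 (k=28): L=121 R=160
Round 5 (k=22): L=160 R=190

Answer: 160 190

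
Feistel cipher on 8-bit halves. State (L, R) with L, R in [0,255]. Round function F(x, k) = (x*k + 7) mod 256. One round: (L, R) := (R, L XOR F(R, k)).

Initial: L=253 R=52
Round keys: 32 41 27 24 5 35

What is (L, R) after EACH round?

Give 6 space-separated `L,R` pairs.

Answer: 52,122 122,165 165,20 20,66 66,69 69,52

Derivation:
Round 1 (k=32): L=52 R=122
Round 2 (k=41): L=122 R=165
Round 3 (k=27): L=165 R=20
Round 4 (k=24): L=20 R=66
Round 5 (k=5): L=66 R=69
Round 6 (k=35): L=69 R=52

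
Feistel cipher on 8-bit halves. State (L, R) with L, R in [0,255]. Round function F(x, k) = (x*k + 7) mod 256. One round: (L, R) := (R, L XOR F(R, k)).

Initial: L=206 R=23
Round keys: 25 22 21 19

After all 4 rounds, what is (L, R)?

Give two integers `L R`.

Answer: 175 164

Derivation:
Round 1 (k=25): L=23 R=136
Round 2 (k=22): L=136 R=160
Round 3 (k=21): L=160 R=175
Round 4 (k=19): L=175 R=164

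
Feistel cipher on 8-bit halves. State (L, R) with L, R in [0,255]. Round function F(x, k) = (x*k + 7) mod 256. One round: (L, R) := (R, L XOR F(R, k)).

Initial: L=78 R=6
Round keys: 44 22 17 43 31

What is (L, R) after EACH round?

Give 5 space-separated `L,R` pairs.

Round 1 (k=44): L=6 R=65
Round 2 (k=22): L=65 R=155
Round 3 (k=17): L=155 R=19
Round 4 (k=43): L=19 R=163
Round 5 (k=31): L=163 R=215

Answer: 6,65 65,155 155,19 19,163 163,215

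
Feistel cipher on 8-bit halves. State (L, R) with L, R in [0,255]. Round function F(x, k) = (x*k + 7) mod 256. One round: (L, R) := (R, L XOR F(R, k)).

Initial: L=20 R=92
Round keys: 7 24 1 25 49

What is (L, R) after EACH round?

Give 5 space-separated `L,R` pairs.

Round 1 (k=7): L=92 R=159
Round 2 (k=24): L=159 R=179
Round 3 (k=1): L=179 R=37
Round 4 (k=25): L=37 R=23
Round 5 (k=49): L=23 R=75

Answer: 92,159 159,179 179,37 37,23 23,75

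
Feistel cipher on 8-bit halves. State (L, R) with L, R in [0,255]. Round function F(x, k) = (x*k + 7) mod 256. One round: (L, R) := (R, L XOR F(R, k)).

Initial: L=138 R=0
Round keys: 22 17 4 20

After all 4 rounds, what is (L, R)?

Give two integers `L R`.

Answer: 26 107

Derivation:
Round 1 (k=22): L=0 R=141
Round 2 (k=17): L=141 R=100
Round 3 (k=4): L=100 R=26
Round 4 (k=20): L=26 R=107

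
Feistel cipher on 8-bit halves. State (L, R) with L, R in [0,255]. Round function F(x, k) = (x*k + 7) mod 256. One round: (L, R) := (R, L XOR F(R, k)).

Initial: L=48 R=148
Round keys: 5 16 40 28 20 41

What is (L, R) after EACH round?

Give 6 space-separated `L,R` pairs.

Answer: 148,219 219,35 35,164 164,212 212,51 51,230

Derivation:
Round 1 (k=5): L=148 R=219
Round 2 (k=16): L=219 R=35
Round 3 (k=40): L=35 R=164
Round 4 (k=28): L=164 R=212
Round 5 (k=20): L=212 R=51
Round 6 (k=41): L=51 R=230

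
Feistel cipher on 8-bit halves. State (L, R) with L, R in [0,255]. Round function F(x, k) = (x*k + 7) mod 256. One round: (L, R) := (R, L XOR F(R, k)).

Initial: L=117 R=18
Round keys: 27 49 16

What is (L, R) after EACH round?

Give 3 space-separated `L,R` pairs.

Round 1 (k=27): L=18 R=152
Round 2 (k=49): L=152 R=13
Round 3 (k=16): L=13 R=79

Answer: 18,152 152,13 13,79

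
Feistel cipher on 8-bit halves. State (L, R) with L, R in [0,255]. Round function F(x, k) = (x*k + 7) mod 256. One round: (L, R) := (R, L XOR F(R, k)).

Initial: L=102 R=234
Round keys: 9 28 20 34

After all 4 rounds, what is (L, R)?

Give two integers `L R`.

Round 1 (k=9): L=234 R=39
Round 2 (k=28): L=39 R=161
Round 3 (k=20): L=161 R=188
Round 4 (k=34): L=188 R=94

Answer: 188 94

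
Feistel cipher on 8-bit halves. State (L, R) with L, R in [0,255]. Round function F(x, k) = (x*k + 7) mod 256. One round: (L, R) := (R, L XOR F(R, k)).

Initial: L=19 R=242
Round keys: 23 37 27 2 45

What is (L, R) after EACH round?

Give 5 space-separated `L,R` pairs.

Round 1 (k=23): L=242 R=214
Round 2 (k=37): L=214 R=7
Round 3 (k=27): L=7 R=18
Round 4 (k=2): L=18 R=44
Round 5 (k=45): L=44 R=209

Answer: 242,214 214,7 7,18 18,44 44,209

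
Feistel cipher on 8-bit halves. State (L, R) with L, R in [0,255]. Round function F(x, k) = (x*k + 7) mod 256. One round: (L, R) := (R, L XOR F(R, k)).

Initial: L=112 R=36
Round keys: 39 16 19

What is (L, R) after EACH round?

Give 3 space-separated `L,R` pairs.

Answer: 36,243 243,19 19,131

Derivation:
Round 1 (k=39): L=36 R=243
Round 2 (k=16): L=243 R=19
Round 3 (k=19): L=19 R=131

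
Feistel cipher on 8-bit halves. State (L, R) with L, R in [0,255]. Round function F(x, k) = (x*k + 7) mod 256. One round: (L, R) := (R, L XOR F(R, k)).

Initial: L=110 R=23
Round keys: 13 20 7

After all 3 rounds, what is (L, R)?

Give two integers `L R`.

Answer: 32 187

Derivation:
Round 1 (k=13): L=23 R=92
Round 2 (k=20): L=92 R=32
Round 3 (k=7): L=32 R=187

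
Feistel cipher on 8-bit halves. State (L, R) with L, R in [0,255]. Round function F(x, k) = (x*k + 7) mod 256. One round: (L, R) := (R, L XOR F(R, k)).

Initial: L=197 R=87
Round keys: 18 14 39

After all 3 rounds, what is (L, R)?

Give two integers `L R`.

Round 1 (k=18): L=87 R=224
Round 2 (k=14): L=224 R=16
Round 3 (k=39): L=16 R=151

Answer: 16 151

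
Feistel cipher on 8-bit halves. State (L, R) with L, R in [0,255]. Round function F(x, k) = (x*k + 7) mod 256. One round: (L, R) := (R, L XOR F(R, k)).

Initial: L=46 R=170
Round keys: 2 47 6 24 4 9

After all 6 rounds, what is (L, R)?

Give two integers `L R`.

Round 1 (k=2): L=170 R=117
Round 2 (k=47): L=117 R=40
Round 3 (k=6): L=40 R=130
Round 4 (k=24): L=130 R=31
Round 5 (k=4): L=31 R=1
Round 6 (k=9): L=1 R=15

Answer: 1 15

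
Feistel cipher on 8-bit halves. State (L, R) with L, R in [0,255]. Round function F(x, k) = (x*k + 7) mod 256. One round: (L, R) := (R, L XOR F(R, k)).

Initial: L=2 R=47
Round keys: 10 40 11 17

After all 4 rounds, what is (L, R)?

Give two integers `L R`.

Round 1 (k=10): L=47 R=223
Round 2 (k=40): L=223 R=240
Round 3 (k=11): L=240 R=136
Round 4 (k=17): L=136 R=255

Answer: 136 255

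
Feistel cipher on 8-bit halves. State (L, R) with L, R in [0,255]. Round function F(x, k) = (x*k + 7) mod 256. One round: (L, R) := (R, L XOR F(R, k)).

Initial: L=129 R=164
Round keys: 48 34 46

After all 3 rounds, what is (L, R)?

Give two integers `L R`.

Round 1 (k=48): L=164 R=70
Round 2 (k=34): L=70 R=247
Round 3 (k=46): L=247 R=47

Answer: 247 47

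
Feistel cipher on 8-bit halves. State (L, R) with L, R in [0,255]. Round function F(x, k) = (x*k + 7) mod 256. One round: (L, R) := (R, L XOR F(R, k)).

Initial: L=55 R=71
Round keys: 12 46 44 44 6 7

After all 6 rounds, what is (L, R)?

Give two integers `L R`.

Round 1 (k=12): L=71 R=108
Round 2 (k=46): L=108 R=40
Round 3 (k=44): L=40 R=139
Round 4 (k=44): L=139 R=195
Round 5 (k=6): L=195 R=18
Round 6 (k=7): L=18 R=70

Answer: 18 70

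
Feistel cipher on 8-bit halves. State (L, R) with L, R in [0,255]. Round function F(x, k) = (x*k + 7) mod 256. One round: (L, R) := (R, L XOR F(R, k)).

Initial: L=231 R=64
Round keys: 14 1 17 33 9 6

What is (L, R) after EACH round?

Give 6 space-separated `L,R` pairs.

Round 1 (k=14): L=64 R=96
Round 2 (k=1): L=96 R=39
Round 3 (k=17): L=39 R=254
Round 4 (k=33): L=254 R=226
Round 5 (k=9): L=226 R=7
Round 6 (k=6): L=7 R=211

Answer: 64,96 96,39 39,254 254,226 226,7 7,211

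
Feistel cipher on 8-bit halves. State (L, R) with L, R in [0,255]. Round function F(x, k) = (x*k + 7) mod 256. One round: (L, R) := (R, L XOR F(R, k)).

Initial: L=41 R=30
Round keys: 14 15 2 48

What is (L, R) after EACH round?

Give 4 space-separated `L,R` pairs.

Round 1 (k=14): L=30 R=130
Round 2 (k=15): L=130 R=187
Round 3 (k=2): L=187 R=255
Round 4 (k=48): L=255 R=108

Answer: 30,130 130,187 187,255 255,108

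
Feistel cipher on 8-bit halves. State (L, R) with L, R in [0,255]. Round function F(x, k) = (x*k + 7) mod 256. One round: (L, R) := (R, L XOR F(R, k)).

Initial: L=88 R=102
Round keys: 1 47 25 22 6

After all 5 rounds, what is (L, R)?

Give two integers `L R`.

Round 1 (k=1): L=102 R=53
Round 2 (k=47): L=53 R=164
Round 3 (k=25): L=164 R=62
Round 4 (k=22): L=62 R=255
Round 5 (k=6): L=255 R=63

Answer: 255 63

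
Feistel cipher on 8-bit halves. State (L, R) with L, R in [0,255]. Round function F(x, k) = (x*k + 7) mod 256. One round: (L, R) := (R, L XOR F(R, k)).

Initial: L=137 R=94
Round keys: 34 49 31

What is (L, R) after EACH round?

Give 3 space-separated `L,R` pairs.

Round 1 (k=34): L=94 R=10
Round 2 (k=49): L=10 R=175
Round 3 (k=31): L=175 R=50

Answer: 94,10 10,175 175,50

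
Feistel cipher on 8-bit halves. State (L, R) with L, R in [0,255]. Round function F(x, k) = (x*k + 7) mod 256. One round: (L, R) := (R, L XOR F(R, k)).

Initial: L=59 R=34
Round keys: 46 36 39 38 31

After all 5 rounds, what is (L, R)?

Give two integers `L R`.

Answer: 246 67

Derivation:
Round 1 (k=46): L=34 R=24
Round 2 (k=36): L=24 R=69
Round 3 (k=39): L=69 R=146
Round 4 (k=38): L=146 R=246
Round 5 (k=31): L=246 R=67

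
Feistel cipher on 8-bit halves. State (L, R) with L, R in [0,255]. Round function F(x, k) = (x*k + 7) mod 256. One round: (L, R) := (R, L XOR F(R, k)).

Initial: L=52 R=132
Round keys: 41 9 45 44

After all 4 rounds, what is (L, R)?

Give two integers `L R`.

Round 1 (k=41): L=132 R=31
Round 2 (k=9): L=31 R=154
Round 3 (k=45): L=154 R=6
Round 4 (k=44): L=6 R=149

Answer: 6 149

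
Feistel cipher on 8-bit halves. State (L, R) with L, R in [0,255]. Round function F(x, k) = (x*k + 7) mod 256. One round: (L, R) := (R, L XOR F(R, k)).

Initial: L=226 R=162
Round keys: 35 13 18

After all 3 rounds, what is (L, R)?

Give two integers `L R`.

Round 1 (k=35): L=162 R=207
Round 2 (k=13): L=207 R=40
Round 3 (k=18): L=40 R=24

Answer: 40 24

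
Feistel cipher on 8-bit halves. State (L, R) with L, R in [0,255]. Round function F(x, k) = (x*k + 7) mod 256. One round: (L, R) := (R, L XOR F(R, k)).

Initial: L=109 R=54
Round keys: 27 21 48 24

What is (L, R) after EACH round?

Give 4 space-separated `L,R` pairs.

Answer: 54,212 212,93 93,163 163,18

Derivation:
Round 1 (k=27): L=54 R=212
Round 2 (k=21): L=212 R=93
Round 3 (k=48): L=93 R=163
Round 4 (k=24): L=163 R=18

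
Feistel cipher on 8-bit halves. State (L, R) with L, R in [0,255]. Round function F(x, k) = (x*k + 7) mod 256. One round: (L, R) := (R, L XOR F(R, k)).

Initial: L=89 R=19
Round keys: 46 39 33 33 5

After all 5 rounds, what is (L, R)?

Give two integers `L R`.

Answer: 46 86

Derivation:
Round 1 (k=46): L=19 R=40
Round 2 (k=39): L=40 R=12
Round 3 (k=33): L=12 R=187
Round 4 (k=33): L=187 R=46
Round 5 (k=5): L=46 R=86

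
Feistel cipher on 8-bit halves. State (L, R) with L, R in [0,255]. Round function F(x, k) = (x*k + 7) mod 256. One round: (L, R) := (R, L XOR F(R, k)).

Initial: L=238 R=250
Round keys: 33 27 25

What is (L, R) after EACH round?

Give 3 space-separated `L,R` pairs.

Round 1 (k=33): L=250 R=175
Round 2 (k=27): L=175 R=134
Round 3 (k=25): L=134 R=178

Answer: 250,175 175,134 134,178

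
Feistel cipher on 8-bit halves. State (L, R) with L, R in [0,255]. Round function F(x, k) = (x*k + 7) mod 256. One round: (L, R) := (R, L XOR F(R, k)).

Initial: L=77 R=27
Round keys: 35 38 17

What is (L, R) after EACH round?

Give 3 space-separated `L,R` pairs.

Answer: 27,245 245,126 126,144

Derivation:
Round 1 (k=35): L=27 R=245
Round 2 (k=38): L=245 R=126
Round 3 (k=17): L=126 R=144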